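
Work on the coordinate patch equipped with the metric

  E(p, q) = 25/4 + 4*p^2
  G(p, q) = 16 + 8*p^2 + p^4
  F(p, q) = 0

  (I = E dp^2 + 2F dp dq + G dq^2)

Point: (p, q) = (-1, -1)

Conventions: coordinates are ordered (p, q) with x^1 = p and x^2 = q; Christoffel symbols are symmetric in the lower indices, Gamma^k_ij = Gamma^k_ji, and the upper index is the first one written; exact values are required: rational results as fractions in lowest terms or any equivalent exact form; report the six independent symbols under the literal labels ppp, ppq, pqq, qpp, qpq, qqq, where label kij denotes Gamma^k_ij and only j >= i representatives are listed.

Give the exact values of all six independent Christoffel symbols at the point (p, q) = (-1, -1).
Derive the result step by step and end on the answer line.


E = 41/4, F = 0, G = 25 at the point
E_p = -8, E_q = 0, F_p = 0, F_q = 0, G_p = -20, G_q = 0
EG - F^2 = 1025/4;  g^inv = (4/1025) * [[25, 0], [0, 41/4]]
first-kind symbols [ij,l] = (1/2)(d_i g_jl + d_j g_il - d_l g_ij): [pp,p] = E_p/2 = -4, [pp,q] = F_p - E_q/2 = 0, [pq,p] = E_q/2 = 0, [pq,q] = G_p/2 = -10, [qq,p] = F_q - G_p/2 = 10, [qq,q] = G_q/2 = 0
Gamma^p_ij = (G*[ij,p] - F*[ij,q])/(EG - F^2), Gamma^q_ij = (E*[ij,q] - F*[ij,p])/(EG - F^2)

Answer: Gamma_ppp = -16/41, Gamma_ppq = 0, Gamma_pqq = 40/41, Gamma_qpp = 0, Gamma_qpq = -2/5, Gamma_qqq = 0


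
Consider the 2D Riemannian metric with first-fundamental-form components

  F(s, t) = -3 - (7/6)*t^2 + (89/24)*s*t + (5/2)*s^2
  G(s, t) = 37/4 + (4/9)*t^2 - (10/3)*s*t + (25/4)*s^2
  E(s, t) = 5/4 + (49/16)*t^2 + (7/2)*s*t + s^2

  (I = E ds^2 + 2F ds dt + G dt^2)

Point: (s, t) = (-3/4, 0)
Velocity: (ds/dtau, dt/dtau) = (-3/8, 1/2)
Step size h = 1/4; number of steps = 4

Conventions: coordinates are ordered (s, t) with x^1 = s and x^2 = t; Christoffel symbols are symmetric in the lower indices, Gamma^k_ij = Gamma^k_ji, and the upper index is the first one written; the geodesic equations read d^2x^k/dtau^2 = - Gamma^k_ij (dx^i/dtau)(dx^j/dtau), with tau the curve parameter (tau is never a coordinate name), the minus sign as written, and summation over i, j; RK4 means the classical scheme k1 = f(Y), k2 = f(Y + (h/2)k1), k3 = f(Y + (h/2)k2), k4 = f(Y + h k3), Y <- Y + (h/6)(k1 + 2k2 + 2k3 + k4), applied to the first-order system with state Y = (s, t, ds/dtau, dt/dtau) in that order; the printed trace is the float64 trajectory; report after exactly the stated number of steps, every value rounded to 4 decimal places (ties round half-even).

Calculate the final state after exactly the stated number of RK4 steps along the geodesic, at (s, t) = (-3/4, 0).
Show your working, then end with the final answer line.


f(Y) = (ds/dtau, dt/dtau, -Gamma^s_ij Y'^i Y'^j, -Gamma^t_ij Y'^i Y'^j) with the Gammas evaluated at the stage position; h = 0.250000; intermediate values shown to 6 dp
step 0: s = -0.7500, t = 0.0000, ds/dtau = -0.3750, dt/dtau = 0.5000
step 1:
  k1: at (s, t) = (-0.750000, 0.000000), (ds/dtau, dt/dtau) = (-0.375000, 0.500000); Gamma_sss = -0.653423, Gamma_sst = -1.176133, Gamma_stt = 1.278139, Gamma_tss = -0.272520, Gamma_tst = -0.514034, Gamma_ttt = 0.257491; k1 = (-0.375000, 0.500000, -0.668697, -0.218812)
  k2: at (s, t) = (-0.796875, 0.062500), (ds/dtau, dt/dtau) = (-0.458587, 0.472648); Gamma_sss = -0.648298, Gamma_sst = -1.183215, Gamma_stt = 1.401666, Gamma_tss = -0.268021, Gamma_tst = -0.521405, Gamma_ttt = 0.269000; k2 = (-0.458587, 0.472648, -0.689714, -0.229758)
  k3: at (s, t) = (-0.807323, 0.059081), (ds/dtau, dt/dtau) = (-0.461214, 0.471280); Gamma_sss = -0.639085, Gamma_sst = -1.163877, Gamma_stt = 1.385072, Gamma_tss = -0.265290, Gamma_tst = -0.515423, Gamma_ttt = 0.261105; k3 = (-0.461214, 0.471280, -0.677650, -0.225627)
  k4: at (s, t) = (-0.865304, 0.117820), (ds/dtau, dt/dtau) = (-0.544412, 0.443593); Gamma_sss = -0.624738, Gamma_sst = -1.150481, Gamma_stt = 1.498039, Gamma_tss = -0.258288, Gamma_tst = -0.515281, Gamma_ttt = 0.264445; k4 = (-0.544412, 0.443593, -0.665291, -0.224362)
  Y <- Y + (h/6)(k1 + 2k2 + 2k3 + k4): s = -0.8650, t = 0.1180, ds/dtau = -0.5445, dt/dtau = 0.4436
step 2:
  k1: at (s, t) = (-0.864959, 0.117977), (ds/dtau, dt/dtau) = (-0.544530, 0.443586); Gamma_sss = -0.625045, Gamma_sst = -1.151167, Gamma_stt = 1.498753, Gamma_tss = -0.258379, Gamma_tst = -0.515496, Gamma_ttt = 0.264746; k1 = (-0.544530, 0.443586, -0.665692, -0.224513)
  k2: at (s, t) = (-0.933025, 0.173425), (ds/dtau, dt/dtau) = (-0.627741, 0.415522); Gamma_sss = -0.603306, Gamma_sst = -1.119928, Gamma_stt = 1.600855, Gamma_tss = -0.249313, Gamma_tst = -0.508686, Gamma_ttt = 0.260269; k2 = (-0.627741, 0.415522, -0.622907, -0.212065)
  k3: at (s, t) = (-0.943427, 0.169917), (ds/dtau, dt/dtau) = (-0.622393, 0.417078); Gamma_sss = -0.595167, Gamma_sst = -1.101236, Gamma_stt = 1.582012, Gamma_tss = -0.246837, Gamma_tst = -0.502907, Gamma_ttt = 0.251789; k3 = (-0.622393, 0.417078, -0.616376, -0.209277)
  k4: at (s, t) = (-1.020557, 0.222247), (ds/dtau, dt/dtau) = (-0.698624, 0.391266); Gamma_sss = -0.568696, Gamma_sst = -1.055713, Gamma_stt = 1.671448, Gamma_tss = -0.236411, Gamma_tst = -0.490756, Gamma_ttt = 0.239699; k4 = (-0.698624, 0.391266, -0.555469, -0.189603)
  Y <- Y + (h/6)(k1 + 2k2 + 2k3 + k4): s = -1.0209, t = 0.2221, ds/dtau = -0.6987, dt/dtau = 0.3912
step 3:
  k1: at (s, t) = (-1.020935, 0.222146), (ds/dtau, dt/dtau) = (-0.698685, 0.391219); Gamma_sss = -0.568434, Gamma_sst = -1.055097, Gamma_stt = 1.670838, Gamma_tss = -0.236331, Gamma_tst = -0.490569, Gamma_ttt = 0.239411; k1 = (-0.698685, 0.391219, -0.555037, -0.189458)
  k2: at (s, t) = (-1.108271, 0.271048), (ds/dtau, dt/dtau) = (-0.768065, 0.367537); Gamma_sss = -0.537255, Gamma_sst = -0.995128, Gamma_stt = 1.745735, Gamma_tss = -0.224569, Gamma_tst = -0.473367, Gamma_ttt = 0.219288; k2 = (-0.768065, 0.367537, -0.480714, -0.164399)
  k3: at (s, t) = (-1.116943, 0.268088), (ds/dtau, dt/dtau) = (-0.758774, 0.370669); Gamma_sss = -0.531514, Gamma_sst = -0.981205, Gamma_stt = 1.730128, Gamma_tss = -0.222848, Gamma_tst = -0.469254, Gamma_ttt = 0.212489; k3 = (-0.758774, 0.370669, -0.483635, -0.164852)
  k4: at (s, t) = (-1.210628, 0.314813), (ds/dtau, dt/dtau) = (-0.819594, 0.350006); Gamma_sss = -0.499801, Gamma_sst = -0.916216, Gamma_stt = 1.797956, Gamma_tss = -0.211082, Gamma_tst = -0.450380, Gamma_ttt = 0.188226; k4 = (-0.819594, 0.350006, -0.410180, -0.139662)
  Y <- Y + (h/6)(k1 + 2k2 + 2k3 + k4): s = -1.2114, t = 0.3145, ds/dtau = -0.8193, dt/dtau = 0.3501
step 4:
  k1: at (s, t) = (-1.211433, 0.314547), (ds/dtau, dt/dtau) = (-0.819265, 0.350068); Gamma_sss = -0.499319, Gamma_sst = -0.915029, Gamma_stt = 1.796588, Gamma_tss = -0.210940, Gamma_tst = -0.450042, Gamma_ttt = 0.187630; k1 = (-0.819265, 0.350068, -0.409886, -0.139554)
  k2: at (s, t) = (-1.313841, 0.358306), (ds/dtau, dt/dtau) = (-0.870501, 0.332624); Gamma_sss = -0.465917, Gamma_sst = -0.842679, Gamma_stt = 1.854074, Gamma_tss = -0.198886, Gamma_tst = -0.429150, Gamma_ttt = 0.158065; k2 = (-0.870501, 0.332624, -0.340067, -0.115298)
  k3: at (s, t) = (-1.320246, 0.356125), (ds/dtau, dt/dtau) = (-0.861773, 0.335656); Gamma_sss = -0.462415, Gamma_sst = -0.833981, Gamma_stt = 1.843598, Gamma_tss = -0.197894, Gamma_tst = -0.426795, Gamma_ttt = 0.153576; k3 = (-0.861773, 0.335656, -0.346768, -0.117245)
  k4: at (s, t) = (-1.426876, 0.398461), (ds/dtau, dt/dtau) = (-0.905957, 0.320757); Gamma_sss = -0.430675, Gamma_sst = -0.762842, Gamma_stt = 1.899843, Gamma_tss = -0.186617, Gamma_tst = -0.406734, Gamma_ttt = 0.122895; k4 = (-0.905957, 0.320757, -0.285337, -0.095864)
  Y <- Y + (h/6)(k1 + 2k2 + 2k3 + k4): s = -1.4277, t = 0.3982, ds/dtau = -0.9055, dt/dtau = 0.3209

Answer: s = -1.4277, t = 0.3982, ds/dtau = -0.9055, dt/dtau = 0.3209


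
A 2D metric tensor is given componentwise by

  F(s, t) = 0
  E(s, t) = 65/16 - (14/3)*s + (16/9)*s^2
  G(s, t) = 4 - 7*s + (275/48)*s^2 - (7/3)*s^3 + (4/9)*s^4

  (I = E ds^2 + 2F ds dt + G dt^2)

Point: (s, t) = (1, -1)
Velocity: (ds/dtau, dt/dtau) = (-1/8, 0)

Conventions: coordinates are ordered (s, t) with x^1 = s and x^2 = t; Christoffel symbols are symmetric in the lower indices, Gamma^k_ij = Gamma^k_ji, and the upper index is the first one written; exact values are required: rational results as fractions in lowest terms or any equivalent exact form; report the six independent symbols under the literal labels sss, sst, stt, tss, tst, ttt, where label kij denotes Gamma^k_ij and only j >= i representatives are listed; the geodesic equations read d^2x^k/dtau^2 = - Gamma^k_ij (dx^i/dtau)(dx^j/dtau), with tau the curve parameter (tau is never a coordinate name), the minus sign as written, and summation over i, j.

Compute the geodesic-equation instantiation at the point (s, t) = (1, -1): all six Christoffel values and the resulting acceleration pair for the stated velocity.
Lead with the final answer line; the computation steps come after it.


Answer: Gamma_sss = -80/169, Gamma_sst = 0, Gamma_stt = 55/169, Gamma_tss = 0, Gamma_tst = -5/11, Gamma_ttt = 0; accelerations (d^2s/dtau^2, d^2t/dtau^2) = (5/676, 0)

E = 169/144, F = 0, G = 121/144 at the point
E_s = -10/9, E_t = 0, F_s = 0, F_t = 0, G_s = -55/72, G_t = 0
EG - F^2 = 20449/20736;  g^inv = (20736/20449) * [[121/144, 0], [0, 169/144]]
first-kind symbols [ij,l] = (1/2)(d_i g_jl + d_j g_il - d_l g_ij): [ss,s] = E_s/2 = -5/9, [ss,t] = F_s - E_t/2 = 0, [st,s] = E_t/2 = 0, [st,t] = G_s/2 = -55/144, [tt,s] = F_t - G_s/2 = 55/144, [tt,t] = G_t/2 = 0
Gamma^s_ij = (G*[ij,s] - F*[ij,t])/(EG - F^2), Gamma^t_ij = (E*[ij,t] - F*[ij,s])/(EG - F^2)
Gamma_sss = -80/169, Gamma_sst = 0, Gamma_stt = 55/169, Gamma_tss = 0, Gamma_tst = -5/11, Gamma_ttt = 0
d^2s/dtau^2 = -(Gamma_sss*(-1/8)^2 + 2*Gamma_sst*(-1/8)*(0) + Gamma_stt*(0)^2) = 5/676
d^2t/dtau^2 = -(Gamma_tss*(-1/8)^2 + 2*Gamma_tst*(-1/8)*(0) + Gamma_ttt*(0)^2) = 0


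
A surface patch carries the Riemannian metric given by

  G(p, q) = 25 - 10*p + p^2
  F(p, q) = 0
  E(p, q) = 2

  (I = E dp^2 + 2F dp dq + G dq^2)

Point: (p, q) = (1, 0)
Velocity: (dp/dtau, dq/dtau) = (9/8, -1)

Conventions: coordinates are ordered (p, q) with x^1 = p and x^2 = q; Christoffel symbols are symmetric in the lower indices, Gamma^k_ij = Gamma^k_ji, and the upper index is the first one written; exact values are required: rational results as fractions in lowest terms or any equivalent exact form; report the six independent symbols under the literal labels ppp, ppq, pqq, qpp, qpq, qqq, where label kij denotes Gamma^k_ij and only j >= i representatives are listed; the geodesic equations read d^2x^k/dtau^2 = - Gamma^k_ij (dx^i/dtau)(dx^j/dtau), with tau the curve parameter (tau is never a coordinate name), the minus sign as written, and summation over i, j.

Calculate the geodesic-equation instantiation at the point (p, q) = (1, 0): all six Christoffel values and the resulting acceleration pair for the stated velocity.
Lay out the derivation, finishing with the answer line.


E = 2, F = 0, G = 16 at the point
E_p = 0, E_q = 0, F_p = 0, F_q = 0, G_p = -8, G_q = 0
EG - F^2 = 32;  g^inv = (1/32) * [[16, 0], [0, 2]]
first-kind symbols [ij,l] = (1/2)(d_i g_jl + d_j g_il - d_l g_ij): [pp,p] = E_p/2 = 0, [pp,q] = F_p - E_q/2 = 0, [pq,p] = E_q/2 = 0, [pq,q] = G_p/2 = -4, [qq,p] = F_q - G_p/2 = 4, [qq,q] = G_q/2 = 0
Gamma^p_ij = (G*[ij,p] - F*[ij,q])/(EG - F^2), Gamma^q_ij = (E*[ij,q] - F*[ij,p])/(EG - F^2)
Gamma_ppp = 0, Gamma_ppq = 0, Gamma_pqq = 2, Gamma_qpp = 0, Gamma_qpq = -1/4, Gamma_qqq = 0
d^2p/dtau^2 = -(Gamma_ppp*(9/8)^2 + 2*Gamma_ppq*(9/8)*(-1) + Gamma_pqq*(-1)^2) = -2
d^2q/dtau^2 = -(Gamma_qpp*(9/8)^2 + 2*Gamma_qpq*(9/8)*(-1) + Gamma_qqq*(-1)^2) = -9/16

Answer: Gamma_ppp = 0, Gamma_ppq = 0, Gamma_pqq = 2, Gamma_qpp = 0, Gamma_qpq = -1/4, Gamma_qqq = 0; accelerations (d^2p/dtau^2, d^2q/dtau^2) = (-2, -9/16)


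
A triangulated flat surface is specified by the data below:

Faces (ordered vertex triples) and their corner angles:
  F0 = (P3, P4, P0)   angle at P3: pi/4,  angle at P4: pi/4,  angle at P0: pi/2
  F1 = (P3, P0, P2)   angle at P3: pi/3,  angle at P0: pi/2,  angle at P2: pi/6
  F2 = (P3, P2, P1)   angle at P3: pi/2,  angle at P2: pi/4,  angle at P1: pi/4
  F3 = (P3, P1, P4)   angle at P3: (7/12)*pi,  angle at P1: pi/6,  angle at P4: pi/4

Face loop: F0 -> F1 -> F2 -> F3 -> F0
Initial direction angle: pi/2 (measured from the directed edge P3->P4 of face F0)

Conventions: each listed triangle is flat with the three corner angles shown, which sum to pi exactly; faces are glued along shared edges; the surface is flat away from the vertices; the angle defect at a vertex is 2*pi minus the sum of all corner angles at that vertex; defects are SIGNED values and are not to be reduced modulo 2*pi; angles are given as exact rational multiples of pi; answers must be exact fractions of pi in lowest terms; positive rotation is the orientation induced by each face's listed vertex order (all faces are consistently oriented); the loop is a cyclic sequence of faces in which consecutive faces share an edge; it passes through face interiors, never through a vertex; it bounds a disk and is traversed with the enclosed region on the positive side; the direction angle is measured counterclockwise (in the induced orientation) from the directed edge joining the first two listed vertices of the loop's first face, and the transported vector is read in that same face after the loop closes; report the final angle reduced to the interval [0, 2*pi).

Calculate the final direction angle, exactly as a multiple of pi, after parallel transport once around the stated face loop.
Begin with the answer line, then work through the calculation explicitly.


Answer: final direction angle = (5/6)*pi

enclosed vertex P3: corner angles sum to (5/3)*pi, defect = 2*pi - (5/3)*pi = pi/3
adding the enclosed defects to the starting angle (mod 2*pi, induced orientation) gives the holonomy
final angle = pi/2 + pi/3 = (5/6)*pi (mod 2*pi)


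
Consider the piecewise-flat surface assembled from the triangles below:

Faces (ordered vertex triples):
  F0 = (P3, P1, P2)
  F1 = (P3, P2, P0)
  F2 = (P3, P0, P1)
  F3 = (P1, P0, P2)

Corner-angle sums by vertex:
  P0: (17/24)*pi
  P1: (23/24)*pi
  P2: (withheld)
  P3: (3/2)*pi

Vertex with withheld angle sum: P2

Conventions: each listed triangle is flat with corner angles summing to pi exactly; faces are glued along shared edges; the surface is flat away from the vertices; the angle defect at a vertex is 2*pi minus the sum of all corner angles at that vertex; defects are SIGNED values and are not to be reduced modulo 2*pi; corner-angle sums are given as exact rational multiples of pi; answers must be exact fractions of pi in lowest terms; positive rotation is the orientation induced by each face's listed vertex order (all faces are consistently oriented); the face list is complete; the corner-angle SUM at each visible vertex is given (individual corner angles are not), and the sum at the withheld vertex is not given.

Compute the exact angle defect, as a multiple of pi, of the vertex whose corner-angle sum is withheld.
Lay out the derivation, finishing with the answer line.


V = 4, E = 6, F = 4; chi = V - E + F = 2
Gauss-Bonnet: total defect = 2*pi*chi = 4*pi; visible defects sum to (17/6)*pi

Answer: defect(P2) = (7/6)*pi


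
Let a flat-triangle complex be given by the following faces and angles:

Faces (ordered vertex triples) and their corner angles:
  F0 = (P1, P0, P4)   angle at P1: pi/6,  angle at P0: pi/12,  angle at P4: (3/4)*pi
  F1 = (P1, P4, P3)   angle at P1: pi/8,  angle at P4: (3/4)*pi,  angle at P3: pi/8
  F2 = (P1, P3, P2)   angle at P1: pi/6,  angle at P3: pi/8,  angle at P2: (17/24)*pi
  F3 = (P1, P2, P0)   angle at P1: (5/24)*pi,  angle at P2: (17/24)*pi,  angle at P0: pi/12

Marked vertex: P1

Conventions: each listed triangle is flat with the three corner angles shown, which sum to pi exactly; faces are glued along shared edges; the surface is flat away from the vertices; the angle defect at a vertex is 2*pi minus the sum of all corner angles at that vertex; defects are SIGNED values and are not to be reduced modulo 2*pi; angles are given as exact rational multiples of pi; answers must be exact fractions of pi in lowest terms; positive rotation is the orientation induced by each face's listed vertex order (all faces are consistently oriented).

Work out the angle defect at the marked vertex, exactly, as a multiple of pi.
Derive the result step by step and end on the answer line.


Sum of corner angles at P1: (2/3)*pi
defect = 2*pi - (2/3)*pi

Answer: defect(P1) = (4/3)*pi


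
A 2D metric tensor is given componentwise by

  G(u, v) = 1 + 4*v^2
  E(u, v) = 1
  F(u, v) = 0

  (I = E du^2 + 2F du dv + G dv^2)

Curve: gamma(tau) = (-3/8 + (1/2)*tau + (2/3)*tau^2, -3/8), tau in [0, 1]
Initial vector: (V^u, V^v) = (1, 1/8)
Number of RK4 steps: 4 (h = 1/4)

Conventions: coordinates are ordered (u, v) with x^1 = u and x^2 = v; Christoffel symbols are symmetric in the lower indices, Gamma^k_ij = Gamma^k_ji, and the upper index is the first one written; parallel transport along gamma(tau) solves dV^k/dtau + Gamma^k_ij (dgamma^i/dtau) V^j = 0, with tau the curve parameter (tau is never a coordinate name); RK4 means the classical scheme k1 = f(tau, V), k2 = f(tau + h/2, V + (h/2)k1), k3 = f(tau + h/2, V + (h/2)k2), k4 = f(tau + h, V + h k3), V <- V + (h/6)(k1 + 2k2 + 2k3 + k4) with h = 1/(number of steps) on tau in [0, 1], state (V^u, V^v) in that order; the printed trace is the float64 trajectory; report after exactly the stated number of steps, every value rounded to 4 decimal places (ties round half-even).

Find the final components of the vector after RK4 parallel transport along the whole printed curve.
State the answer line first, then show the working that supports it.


Answer: V^u = 1.0000, V^v = 0.1250

gamma'(tau) = (1/2 + (4/3)*tau, 0); f(tau, V)^k = -Gamma^k_ij(gamma(tau)) gamma'^i(tau) V^j; h = 1/4; intermediate values shown to 6 dp
curve data and Christoffel symbols at the stage parameters:
  tau = 0.000000: gamma = (-0.375000, -0.375000), gamma' = (0.500000, 0.000000); Gamma_uuu = 0.000000, Gamma_uuv = 0.000000, Gamma_uvv = 0.000000, Gamma_vuu = 0.000000, Gamma_vuv = 0.000000, Gamma_vvv = -0.960000
  tau = 0.125000: gamma = (-0.302083, -0.375000), gamma' = (0.666667, 0.000000); Gamma_uuu = 0.000000, Gamma_uuv = 0.000000, Gamma_uvv = 0.000000, Gamma_vuu = 0.000000, Gamma_vuv = 0.000000, Gamma_vvv = -0.960000
  tau = 0.250000: gamma = (-0.208333, -0.375000), gamma' = (0.833333, 0.000000); Gamma_uuu = 0.000000, Gamma_uuv = 0.000000, Gamma_uvv = 0.000000, Gamma_vuu = 0.000000, Gamma_vuv = 0.000000, Gamma_vvv = -0.960000
  tau = 0.375000: gamma = (-0.093750, -0.375000), gamma' = (1.000000, 0.000000); Gamma_uuu = 0.000000, Gamma_uuv = 0.000000, Gamma_uvv = 0.000000, Gamma_vuu = 0.000000, Gamma_vuv = 0.000000, Gamma_vvv = -0.960000
  tau = 0.500000: gamma = (0.041667, -0.375000), gamma' = (1.166667, 0.000000); Gamma_uuu = 0.000000, Gamma_uuv = 0.000000, Gamma_uvv = 0.000000, Gamma_vuu = 0.000000, Gamma_vuv = 0.000000, Gamma_vvv = -0.960000
  tau = 0.625000: gamma = (0.197917, -0.375000), gamma' = (1.333333, 0.000000); Gamma_uuu = 0.000000, Gamma_uuv = 0.000000, Gamma_uvv = 0.000000, Gamma_vuu = 0.000000, Gamma_vuv = 0.000000, Gamma_vvv = -0.960000
  tau = 0.750000: gamma = (0.375000, -0.375000), gamma' = (1.500000, 0.000000); Gamma_uuu = 0.000000, Gamma_uuv = 0.000000, Gamma_uvv = 0.000000, Gamma_vuu = 0.000000, Gamma_vuv = 0.000000, Gamma_vvv = -0.960000
  tau = 0.875000: gamma = (0.572917, -0.375000), gamma' = (1.666667, 0.000000); Gamma_uuu = 0.000000, Gamma_uuv = 0.000000, Gamma_uvv = 0.000000, Gamma_vuu = 0.000000, Gamma_vuv = 0.000000, Gamma_vvv = -0.960000
  tau = 1.000000: gamma = (0.791667, -0.375000), gamma' = (1.833333, 0.000000); Gamma_uuu = 0.000000, Gamma_uuv = 0.000000, Gamma_uvv = 0.000000, Gamma_vuu = 0.000000, Gamma_vuv = 0.000000, Gamma_vvv = -0.960000
step 0: V^u = 1.0000, V^v = 0.1250
step 1: k1 = (0.000000, 0.000000), k2 = (0.000000, 0.000000), k3 = (0.000000, 0.000000), k4 = (0.000000, 0.000000); V <- V + (h/6)(k1 + 2k2 + 2k3 + k4): V^u = 1.0000, V^v = 0.1250
step 2: k1 = (0.000000, 0.000000), k2 = (0.000000, 0.000000), k3 = (0.000000, 0.000000), k4 = (0.000000, 0.000000); V <- V + (h/6)(k1 + 2k2 + 2k3 + k4): V^u = 1.0000, V^v = 0.1250
step 3: k1 = (0.000000, 0.000000), k2 = (0.000000, 0.000000), k3 = (0.000000, 0.000000), k4 = (0.000000, 0.000000); V <- V + (h/6)(k1 + 2k2 + 2k3 + k4): V^u = 1.0000, V^v = 0.1250
step 4: k1 = (0.000000, 0.000000), k2 = (0.000000, 0.000000), k3 = (0.000000, 0.000000), k4 = (0.000000, 0.000000); V <- V + (h/6)(k1 + 2k2 + 2k3 + k4): V^u = 1.0000, V^v = 0.1250


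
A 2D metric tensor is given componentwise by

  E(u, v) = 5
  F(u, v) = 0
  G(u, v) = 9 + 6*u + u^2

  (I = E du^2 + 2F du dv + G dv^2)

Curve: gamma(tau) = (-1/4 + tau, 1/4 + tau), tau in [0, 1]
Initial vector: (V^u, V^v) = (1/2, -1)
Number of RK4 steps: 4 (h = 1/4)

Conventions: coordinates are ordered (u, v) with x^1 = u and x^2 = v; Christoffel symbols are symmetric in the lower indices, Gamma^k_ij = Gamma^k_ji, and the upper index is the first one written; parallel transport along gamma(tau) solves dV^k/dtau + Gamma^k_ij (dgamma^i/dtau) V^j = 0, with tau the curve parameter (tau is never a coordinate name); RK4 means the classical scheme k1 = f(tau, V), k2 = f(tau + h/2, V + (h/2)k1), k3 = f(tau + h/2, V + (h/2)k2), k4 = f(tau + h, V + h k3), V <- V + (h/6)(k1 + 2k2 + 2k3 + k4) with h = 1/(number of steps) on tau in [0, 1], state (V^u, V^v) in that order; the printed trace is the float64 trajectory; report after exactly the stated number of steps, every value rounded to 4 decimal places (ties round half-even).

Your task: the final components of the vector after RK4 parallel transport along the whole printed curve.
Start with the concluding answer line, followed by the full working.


Answer: V^u = -0.0810, V^v = -0.7901

gamma'(tau) = (1, 1); f(tau, V)^k = -Gamma^k_ij(gamma(tau)) gamma'^i(tau) V^j; h = 1/4; intermediate values shown to 6 dp
curve data and Christoffel symbols at the stage parameters:
  tau = 0.000000: gamma = (-0.250000, 0.250000), gamma' = (1.000000, 1.000000); Gamma_uuu = 0.000000, Gamma_uuv = 0.000000, Gamma_uvv = -0.550000, Gamma_vuu = 0.000000, Gamma_vuv = 0.363636, Gamma_vvv = 0.000000
  tau = 0.125000: gamma = (-0.125000, 0.375000), gamma' = (1.000000, 1.000000); Gamma_uuu = 0.000000, Gamma_uuv = 0.000000, Gamma_uvv = -0.575000, Gamma_vuu = 0.000000, Gamma_vuv = 0.347826, Gamma_vvv = 0.000000
  tau = 0.250000: gamma = (0.000000, 0.500000), gamma' = (1.000000, 1.000000); Gamma_uuu = 0.000000, Gamma_uuv = 0.000000, Gamma_uvv = -0.600000, Gamma_vuu = 0.000000, Gamma_vuv = 0.333333, Gamma_vvv = 0.000000
  tau = 0.375000: gamma = (0.125000, 0.625000), gamma' = (1.000000, 1.000000); Gamma_uuu = 0.000000, Gamma_uuv = 0.000000, Gamma_uvv = -0.625000, Gamma_vuu = 0.000000, Gamma_vuv = 0.320000, Gamma_vvv = 0.000000
  tau = 0.500000: gamma = (0.250000, 0.750000), gamma' = (1.000000, 1.000000); Gamma_uuu = 0.000000, Gamma_uuv = 0.000000, Gamma_uvv = -0.650000, Gamma_vuu = 0.000000, Gamma_vuv = 0.307692, Gamma_vvv = 0.000000
  tau = 0.625000: gamma = (0.375000, 0.875000), gamma' = (1.000000, 1.000000); Gamma_uuu = 0.000000, Gamma_uuv = 0.000000, Gamma_uvv = -0.675000, Gamma_vuu = 0.000000, Gamma_vuv = 0.296296, Gamma_vvv = 0.000000
  tau = 0.750000: gamma = (0.500000, 1.000000), gamma' = (1.000000, 1.000000); Gamma_uuu = 0.000000, Gamma_uuv = 0.000000, Gamma_uvv = -0.700000, Gamma_vuu = 0.000000, Gamma_vuv = 0.285714, Gamma_vvv = 0.000000
  tau = 0.875000: gamma = (0.625000, 1.125000), gamma' = (1.000000, 1.000000); Gamma_uuu = 0.000000, Gamma_uuv = 0.000000, Gamma_uvv = -0.725000, Gamma_vuu = 0.000000, Gamma_vuv = 0.275862, Gamma_vvv = 0.000000
  tau = 1.000000: gamma = (0.750000, 1.250000), gamma' = (1.000000, 1.000000); Gamma_uuu = 0.000000, Gamma_uuv = 0.000000, Gamma_uvv = -0.750000, Gamma_vuu = 0.000000, Gamma_vuv = 0.266667, Gamma_vvv = 0.000000
step 0: V^u = 0.5000, V^v = -1.0000
step 1: k1 = (-0.550000, 0.181818), k2 = (-0.561932, 0.189921), k3 = (-0.561349, 0.190087), k4 = (-0.571487, 0.197605); V <- V + (h/6)(k1 + 2k2 + 2k3 + k4): V^u = 0.3597, V^v = -0.9525
step 2: k1 = (-0.571514, 0.197620), k2 = (-0.579888, 0.204671), k3 = (-0.579337, 0.204723), k4 = (-0.585873, 0.211235); V <- V + (h/6)(k1 + 2k2 + 2k3 + k4): V^u = 0.2148, V^v = -0.9014
step 3: k1 = (-0.585892, 0.211241), k2 = (-0.590602, 0.217293), k3 = (-0.590092, 0.217244), k4 = (-0.592942, 0.222784); V <- V + (h/6)(k1 + 2k2 + 2k3 + k4): V^u = 0.0673, V^v = -0.8471
step 4: k1 = (-0.592953, 0.222785), k2 = (-0.593940, 0.227867), k3 = (-0.593479, 0.227726), k4 = (-0.592608, 0.232316); V <- V + (h/6)(k1 + 2k2 + 2k3 + k4): V^u = -0.0810, V^v = -0.7901


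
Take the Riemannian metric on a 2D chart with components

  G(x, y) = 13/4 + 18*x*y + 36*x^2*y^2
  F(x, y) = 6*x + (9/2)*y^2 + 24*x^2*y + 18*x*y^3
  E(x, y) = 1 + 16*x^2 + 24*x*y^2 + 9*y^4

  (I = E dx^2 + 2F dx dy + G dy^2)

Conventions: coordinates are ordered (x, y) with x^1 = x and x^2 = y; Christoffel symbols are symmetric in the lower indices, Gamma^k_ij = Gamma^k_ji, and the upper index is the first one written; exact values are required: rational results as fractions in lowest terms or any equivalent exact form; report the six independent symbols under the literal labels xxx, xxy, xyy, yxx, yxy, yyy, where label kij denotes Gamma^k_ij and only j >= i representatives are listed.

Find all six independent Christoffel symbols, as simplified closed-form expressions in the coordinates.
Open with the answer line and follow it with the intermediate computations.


Answer: Gamma_xxx = (64*x + 48*y^2)/(144*x^2*y^2 + 64*x^2 + 96*x*y^2 + 72*x*y + 36*y^4 + 13), Gamma_xxy = (96*x*y + 72*y^3)/(144*x^2*y^2 + 64*x^2 + 96*x*y^2 + 72*x*y + 36*y^4 + 13), Gamma_xyy = (96*x^2 + 72*x*y^2)/(144*x^2*y^2 + 64*x^2 + 96*x*y^2 + 72*x*y + 36*y^4 + 13), Gamma_yxx = (96*x*y + 24)/(144*x^2*y^2 + 64*x^2 + 96*x*y^2 + 72*x*y + 36*y^4 + 13), Gamma_yxy = (144*x*y^2 + 36*y)/(144*x^2*y^2 + 64*x^2 + 96*x*y^2 + 72*x*y + 36*y^4 + 13), Gamma_yyy = (144*x^2*y + 36*x)/(144*x^2*y^2 + 64*x^2 + 96*x*y^2 + 72*x*y + 36*y^4 + 13)

E = 1 + 16*x^2 + 24*x*y^2 + 9*y^4; F = 6*x + (9/2)*y^2 + 24*x^2*y + 18*x*y^3; G = 13/4 + 18*x*y + 36*x^2*y^2
Gamma^k_ij = (1/2) g^{kl} (d_i g_jl + d_j g_il - d_l g_ij), with g^inv = (1/(EG-F^2)) [[G, -F], [-F, E]]
first partials: E_x = 32*x + 24*y^2, E_y = 48*x*y + 36*y^3, F_x = 6 + 48*x*y + 18*y^3, F_y = 9*y + 24*x^2 + 54*x*y^2, G_x = 18*y + 72*x*y^2, G_y = 18*x + 72*x^2*y
D = EG - F^2 = 13/4 + 18*x*y + 16*x^2 + 24*x*y^2 + 9*y^4 + 36*x^2*y^2
expanded: Gamma^x_xx = (G E_x - 2F F_x + F E_y)/(2D), Gamma^x_xy = (G E_y - F G_x)/(2D), Gamma^x_yy = (2G F_y - G G_x - F G_y)/(2D), Gamma^y_xx = (2E F_x - E E_y - F E_x)/(2D), Gamma^y_xy = (E G_x - F E_y)/(2D), Gamma^y_yy = (E G_y - 2F F_y + F G_x)/(2D); substitute and cancel common factors


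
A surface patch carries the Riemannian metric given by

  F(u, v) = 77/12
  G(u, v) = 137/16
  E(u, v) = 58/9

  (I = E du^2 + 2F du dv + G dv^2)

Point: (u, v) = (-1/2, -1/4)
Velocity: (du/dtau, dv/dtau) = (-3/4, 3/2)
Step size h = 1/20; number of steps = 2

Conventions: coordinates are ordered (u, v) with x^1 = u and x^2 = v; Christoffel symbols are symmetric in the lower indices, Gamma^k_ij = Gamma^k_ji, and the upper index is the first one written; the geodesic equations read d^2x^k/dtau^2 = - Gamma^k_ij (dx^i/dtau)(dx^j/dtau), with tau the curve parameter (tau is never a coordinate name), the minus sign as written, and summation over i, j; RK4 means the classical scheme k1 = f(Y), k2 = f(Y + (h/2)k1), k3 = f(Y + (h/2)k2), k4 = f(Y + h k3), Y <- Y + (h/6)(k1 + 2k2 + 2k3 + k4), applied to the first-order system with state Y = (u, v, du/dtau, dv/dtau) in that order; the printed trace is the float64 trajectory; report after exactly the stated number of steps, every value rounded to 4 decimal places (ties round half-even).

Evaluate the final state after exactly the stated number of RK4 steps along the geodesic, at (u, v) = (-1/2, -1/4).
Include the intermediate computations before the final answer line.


f(Y) = (du/dtau, dv/dtau, -Gamma^u_ij Y'^i Y'^j, -Gamma^v_ij Y'^i Y'^j) with the Gammas evaluated at the stage position; h = 0.050000; intermediate values shown to 6 dp
step 0: u = -0.5000, v = -0.2500, du/dtau = -0.7500, dv/dtau = 1.5000
step 1:
  k1: at (u, v) = (-0.500000, -0.250000), (du/dtau, dv/dtau) = (-0.750000, 1.500000); Gamma_uuu = 0.000000, Gamma_uuv = 0.000000, Gamma_uvv = 0.000000, Gamma_vuu = 0.000000, Gamma_vuv = 0.000000, Gamma_vvv = 0.000000; k1 = (-0.750000, 1.500000, 0.000000, 0.000000)
  k2: at (u, v) = (-0.518750, -0.212500), (du/dtau, dv/dtau) = (-0.750000, 1.500000); Gamma_uuu = 0.000000, Gamma_uuv = 0.000000, Gamma_uvv = 0.000000, Gamma_vuu = 0.000000, Gamma_vuv = 0.000000, Gamma_vvv = 0.000000; k2 = (-0.750000, 1.500000, 0.000000, 0.000000)
  k3: at (u, v) = (-0.518750, -0.212500), (du/dtau, dv/dtau) = (-0.750000, 1.500000); Gamma_uuu = 0.000000, Gamma_uuv = 0.000000, Gamma_uvv = 0.000000, Gamma_vuu = 0.000000, Gamma_vuv = 0.000000, Gamma_vvv = 0.000000; k3 = (-0.750000, 1.500000, 0.000000, 0.000000)
  k4: at (u, v) = (-0.537500, -0.175000), (du/dtau, dv/dtau) = (-0.750000, 1.500000); Gamma_uuu = 0.000000, Gamma_uuv = 0.000000, Gamma_uvv = 0.000000, Gamma_vuu = 0.000000, Gamma_vuv = 0.000000, Gamma_vvv = 0.000000; k4 = (-0.750000, 1.500000, 0.000000, 0.000000)
  Y <- Y + (h/6)(k1 + 2k2 + 2k3 + k4): u = -0.5375, v = -0.1750, du/dtau = -0.7500, dv/dtau = 1.5000
step 2:
  k1: at (u, v) = (-0.537500, -0.175000), (du/dtau, dv/dtau) = (-0.750000, 1.500000); Gamma_uuu = 0.000000, Gamma_uuv = 0.000000, Gamma_uvv = 0.000000, Gamma_vuu = 0.000000, Gamma_vuv = 0.000000, Gamma_vvv = 0.000000; k1 = (-0.750000, 1.500000, 0.000000, 0.000000)
  k2: at (u, v) = (-0.556250, -0.137500), (du/dtau, dv/dtau) = (-0.750000, 1.500000); Gamma_uuu = 0.000000, Gamma_uuv = 0.000000, Gamma_uvv = 0.000000, Gamma_vuu = 0.000000, Gamma_vuv = 0.000000, Gamma_vvv = 0.000000; k2 = (-0.750000, 1.500000, 0.000000, 0.000000)
  k3: at (u, v) = (-0.556250, -0.137500), (du/dtau, dv/dtau) = (-0.750000, 1.500000); Gamma_uuu = 0.000000, Gamma_uuv = 0.000000, Gamma_uvv = 0.000000, Gamma_vuu = 0.000000, Gamma_vuv = 0.000000, Gamma_vvv = 0.000000; k3 = (-0.750000, 1.500000, 0.000000, 0.000000)
  k4: at (u, v) = (-0.575000, -0.100000), (du/dtau, dv/dtau) = (-0.750000, 1.500000); Gamma_uuu = 0.000000, Gamma_uuv = 0.000000, Gamma_uvv = 0.000000, Gamma_vuu = 0.000000, Gamma_vuv = 0.000000, Gamma_vvv = 0.000000; k4 = (-0.750000, 1.500000, 0.000000, 0.000000)
  Y <- Y + (h/6)(k1 + 2k2 + 2k3 + k4): u = -0.5750, v = -0.1000, du/dtau = -0.7500, dv/dtau = 1.5000

Answer: u = -0.5750, v = -0.1000, du/dtau = -0.7500, dv/dtau = 1.5000


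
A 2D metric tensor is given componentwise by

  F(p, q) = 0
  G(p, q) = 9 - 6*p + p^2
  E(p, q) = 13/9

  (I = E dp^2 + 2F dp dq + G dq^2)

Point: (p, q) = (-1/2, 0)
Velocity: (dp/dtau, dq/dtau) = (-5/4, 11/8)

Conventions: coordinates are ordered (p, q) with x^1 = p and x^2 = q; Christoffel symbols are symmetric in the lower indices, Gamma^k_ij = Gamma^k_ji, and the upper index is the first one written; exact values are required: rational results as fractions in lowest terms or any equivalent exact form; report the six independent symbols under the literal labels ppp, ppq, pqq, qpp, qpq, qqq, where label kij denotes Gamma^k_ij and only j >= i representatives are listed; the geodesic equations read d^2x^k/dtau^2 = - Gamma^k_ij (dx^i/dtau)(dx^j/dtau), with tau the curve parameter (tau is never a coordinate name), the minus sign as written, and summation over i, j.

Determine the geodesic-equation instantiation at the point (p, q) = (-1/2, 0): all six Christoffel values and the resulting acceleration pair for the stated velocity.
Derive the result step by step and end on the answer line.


E = 13/9, F = 0, G = 49/4 at the point
E_p = 0, E_q = 0, F_p = 0, F_q = 0, G_p = -7, G_q = 0
EG - F^2 = 637/36;  g^inv = (36/637) * [[49/4, 0], [0, 13/9]]
first-kind symbols [ij,l] = (1/2)(d_i g_jl + d_j g_il - d_l g_ij): [pp,p] = E_p/2 = 0, [pp,q] = F_p - E_q/2 = 0, [pq,p] = E_q/2 = 0, [pq,q] = G_p/2 = -7/2, [qq,p] = F_q - G_p/2 = 7/2, [qq,q] = G_q/2 = 0
Gamma^p_ij = (G*[ij,p] - F*[ij,q])/(EG - F^2), Gamma^q_ij = (E*[ij,q] - F*[ij,p])/(EG - F^2)
Gamma_ppp = 0, Gamma_ppq = 0, Gamma_pqq = 63/26, Gamma_qpp = 0, Gamma_qpq = -2/7, Gamma_qqq = 0
d^2p/dtau^2 = -(Gamma_ppp*(-5/4)^2 + 2*Gamma_ppq*(-5/4)*(11/8) + Gamma_pqq*(11/8)^2) = -7623/1664
d^2q/dtau^2 = -(Gamma_qpp*(-5/4)^2 + 2*Gamma_qpq*(-5/4)*(11/8) + Gamma_qqq*(11/8)^2) = -55/56

Answer: Gamma_ppp = 0, Gamma_ppq = 0, Gamma_pqq = 63/26, Gamma_qpp = 0, Gamma_qpq = -2/7, Gamma_qqq = 0; accelerations (d^2p/dtau^2, d^2q/dtau^2) = (-7623/1664, -55/56)


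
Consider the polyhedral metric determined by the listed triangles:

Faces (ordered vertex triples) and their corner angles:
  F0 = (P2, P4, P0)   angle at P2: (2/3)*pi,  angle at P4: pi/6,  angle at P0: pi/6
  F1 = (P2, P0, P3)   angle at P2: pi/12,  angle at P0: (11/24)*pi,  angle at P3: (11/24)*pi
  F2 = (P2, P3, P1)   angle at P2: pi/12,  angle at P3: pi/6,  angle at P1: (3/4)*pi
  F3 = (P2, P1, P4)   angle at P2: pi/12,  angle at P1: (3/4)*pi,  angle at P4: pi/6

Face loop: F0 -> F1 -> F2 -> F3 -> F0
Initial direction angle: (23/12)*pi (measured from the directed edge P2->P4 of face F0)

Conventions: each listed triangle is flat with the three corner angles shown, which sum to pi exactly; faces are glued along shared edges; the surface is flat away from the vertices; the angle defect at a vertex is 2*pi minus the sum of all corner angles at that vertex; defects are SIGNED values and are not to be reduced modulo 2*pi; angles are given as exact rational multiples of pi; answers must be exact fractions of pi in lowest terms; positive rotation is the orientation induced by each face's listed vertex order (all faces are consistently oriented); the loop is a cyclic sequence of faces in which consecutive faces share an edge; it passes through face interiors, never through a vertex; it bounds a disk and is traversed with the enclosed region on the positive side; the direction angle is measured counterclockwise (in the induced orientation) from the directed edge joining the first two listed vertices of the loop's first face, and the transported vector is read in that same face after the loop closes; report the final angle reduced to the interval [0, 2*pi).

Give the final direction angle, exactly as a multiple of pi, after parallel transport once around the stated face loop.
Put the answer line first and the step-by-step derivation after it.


Answer: final direction angle = pi

enclosed vertex P2: corner angles sum to (11/12)*pi, defect = 2*pi - (11/12)*pi = (13/12)*pi
summing the enclosed defects onto the initial angle, mod 2*pi in the induced orientation:
final angle = (23/12)*pi + (13/12)*pi = pi (mod 2*pi)


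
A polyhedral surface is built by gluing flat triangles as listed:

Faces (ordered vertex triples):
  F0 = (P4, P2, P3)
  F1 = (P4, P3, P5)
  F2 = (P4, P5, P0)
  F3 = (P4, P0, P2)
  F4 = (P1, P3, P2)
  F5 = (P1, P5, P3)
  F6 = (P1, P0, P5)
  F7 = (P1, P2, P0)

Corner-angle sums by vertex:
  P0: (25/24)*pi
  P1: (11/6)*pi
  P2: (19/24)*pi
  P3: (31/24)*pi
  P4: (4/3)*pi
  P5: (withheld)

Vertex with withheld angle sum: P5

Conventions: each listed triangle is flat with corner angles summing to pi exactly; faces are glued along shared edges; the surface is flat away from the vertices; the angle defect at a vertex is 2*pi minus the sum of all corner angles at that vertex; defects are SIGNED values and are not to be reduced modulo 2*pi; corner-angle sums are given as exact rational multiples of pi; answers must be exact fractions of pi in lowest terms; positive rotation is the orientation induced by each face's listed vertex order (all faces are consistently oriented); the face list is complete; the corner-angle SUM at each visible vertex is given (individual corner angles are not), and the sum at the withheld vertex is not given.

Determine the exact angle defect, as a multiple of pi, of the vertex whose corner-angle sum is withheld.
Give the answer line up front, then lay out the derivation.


Answer: defect(P5) = (7/24)*pi

V = 6, E = 12, F = 8; chi = V - E + F = 2
Gauss-Bonnet: total defect = 2*pi*chi = 4*pi; visible defects sum to (89/24)*pi


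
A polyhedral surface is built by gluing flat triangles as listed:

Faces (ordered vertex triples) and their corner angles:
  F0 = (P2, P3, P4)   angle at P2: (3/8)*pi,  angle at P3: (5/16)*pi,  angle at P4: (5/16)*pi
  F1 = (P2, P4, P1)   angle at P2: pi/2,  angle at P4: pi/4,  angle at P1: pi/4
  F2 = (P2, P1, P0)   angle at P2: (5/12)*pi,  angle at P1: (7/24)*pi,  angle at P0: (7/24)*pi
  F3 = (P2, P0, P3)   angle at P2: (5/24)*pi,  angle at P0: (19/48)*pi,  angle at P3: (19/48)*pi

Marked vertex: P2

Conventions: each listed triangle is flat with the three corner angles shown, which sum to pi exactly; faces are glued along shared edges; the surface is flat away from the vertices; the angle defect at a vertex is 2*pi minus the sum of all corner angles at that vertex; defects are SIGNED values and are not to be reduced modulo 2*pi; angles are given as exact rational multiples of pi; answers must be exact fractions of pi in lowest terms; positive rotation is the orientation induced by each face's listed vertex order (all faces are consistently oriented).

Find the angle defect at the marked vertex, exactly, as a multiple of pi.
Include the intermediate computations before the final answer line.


Sum of corner angles at P2: (3/2)*pi
defect = 2*pi - (3/2)*pi

Answer: defect(P2) = pi/2


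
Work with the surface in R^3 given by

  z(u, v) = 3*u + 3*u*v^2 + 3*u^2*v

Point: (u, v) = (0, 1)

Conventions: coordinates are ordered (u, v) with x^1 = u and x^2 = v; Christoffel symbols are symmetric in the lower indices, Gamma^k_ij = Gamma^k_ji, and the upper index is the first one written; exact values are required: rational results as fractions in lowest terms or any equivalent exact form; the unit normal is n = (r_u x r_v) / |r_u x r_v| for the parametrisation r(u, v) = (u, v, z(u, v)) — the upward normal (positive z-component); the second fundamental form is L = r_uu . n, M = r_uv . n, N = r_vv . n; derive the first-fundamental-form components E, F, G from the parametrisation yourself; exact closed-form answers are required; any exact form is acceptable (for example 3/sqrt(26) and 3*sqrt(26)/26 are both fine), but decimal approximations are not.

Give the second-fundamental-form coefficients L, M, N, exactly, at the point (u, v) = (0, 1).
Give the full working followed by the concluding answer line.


z_u = 6, z_v = 0, z_uu = 6, z_uv = 6, z_vv = 0
E = 37, F = 0, G = 1; answer radicand W^2 = 37
unnormalised second-form numerators: l = 6, m = 6, n = 0; L = l/sqrt(37), and similarly M = m/sqrt(W^2), N = n/sqrt(W^2)

Answer: L = 6*sqrt(37)/37, M = 6*sqrt(37)/37, N = 0


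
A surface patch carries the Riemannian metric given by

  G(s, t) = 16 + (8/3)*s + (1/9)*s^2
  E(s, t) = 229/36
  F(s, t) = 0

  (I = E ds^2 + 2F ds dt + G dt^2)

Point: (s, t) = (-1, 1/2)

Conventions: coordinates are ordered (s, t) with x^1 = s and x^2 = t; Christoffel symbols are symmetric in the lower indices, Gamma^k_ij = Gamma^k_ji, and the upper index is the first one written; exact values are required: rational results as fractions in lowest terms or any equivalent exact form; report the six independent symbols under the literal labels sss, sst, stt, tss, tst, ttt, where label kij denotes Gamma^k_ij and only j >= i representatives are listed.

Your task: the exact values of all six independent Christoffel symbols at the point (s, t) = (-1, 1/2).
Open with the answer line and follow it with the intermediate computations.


Answer: Gamma_sss = 0, Gamma_sst = 0, Gamma_stt = -44/229, Gamma_tss = 0, Gamma_tst = 1/11, Gamma_ttt = 0

E = 229/36, F = 0, G = 121/9 at the point
E_s = 0, E_t = 0, F_s = 0, F_t = 0, G_s = 22/9, G_t = 0
EG - F^2 = 27709/324;  g^inv = (324/27709) * [[121/9, 0], [0, 229/36]]
first-kind symbols [ij,l] = (1/2)(d_i g_jl + d_j g_il - d_l g_ij): [ss,s] = E_s/2 = 0, [ss,t] = F_s - E_t/2 = 0, [st,s] = E_t/2 = 0, [st,t] = G_s/2 = 11/9, [tt,s] = F_t - G_s/2 = -11/9, [tt,t] = G_t/2 = 0
Gamma^s_ij = (G*[ij,s] - F*[ij,t])/(EG - F^2), Gamma^t_ij = (E*[ij,t] - F*[ij,s])/(EG - F^2)


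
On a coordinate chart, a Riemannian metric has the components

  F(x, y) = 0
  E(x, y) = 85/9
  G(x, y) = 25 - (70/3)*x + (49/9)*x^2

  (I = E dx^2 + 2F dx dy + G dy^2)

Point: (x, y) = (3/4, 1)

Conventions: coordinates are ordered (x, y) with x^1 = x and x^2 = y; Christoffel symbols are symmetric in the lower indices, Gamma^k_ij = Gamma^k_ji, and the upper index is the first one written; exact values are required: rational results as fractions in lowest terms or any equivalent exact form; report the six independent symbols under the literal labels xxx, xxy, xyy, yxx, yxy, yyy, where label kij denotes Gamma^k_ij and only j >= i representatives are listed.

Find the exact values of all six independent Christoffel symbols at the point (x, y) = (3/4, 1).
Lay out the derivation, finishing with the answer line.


E = 85/9, F = 0, G = 169/16 at the point
E_x = 0, E_y = 0, F_x = 0, F_y = 0, G_x = -91/6, G_y = 0
EG - F^2 = 14365/144;  g^inv = (144/14365) * [[169/16, 0], [0, 85/9]]
first-kind symbols [ij,l] = (1/2)(d_i g_jl + d_j g_il - d_l g_ij): [xx,x] = E_x/2 = 0, [xx,y] = F_x - E_y/2 = 0, [xy,x] = E_y/2 = 0, [xy,y] = G_x/2 = -91/12, [yy,x] = F_y - G_x/2 = 91/12, [yy,y] = G_y/2 = 0
Gamma^x_ij = (G*[ij,x] - F*[ij,y])/(EG - F^2), Gamma^y_ij = (E*[ij,y] - F*[ij,x])/(EG - F^2)

Answer: Gamma_xxx = 0, Gamma_xxy = 0, Gamma_xyy = 273/340, Gamma_yxx = 0, Gamma_yxy = -28/39, Gamma_yyy = 0
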